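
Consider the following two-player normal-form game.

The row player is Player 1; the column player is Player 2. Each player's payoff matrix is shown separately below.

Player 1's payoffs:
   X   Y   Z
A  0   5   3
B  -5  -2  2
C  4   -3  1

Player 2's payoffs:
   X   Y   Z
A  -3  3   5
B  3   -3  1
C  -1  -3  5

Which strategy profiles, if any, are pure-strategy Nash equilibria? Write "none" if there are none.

The unique pure-strategy Nash equilibrium is (A, Z).

(A, X): Player 1 can switch to C (0 → 4). Not NE.
(A, Y): Player 2 can switch to Z (3 → 5). Not NE.
(A, Z): Player 1 gets 3, best alternative 2; Player 2 gets 5, best alternative 3. No profitable deviation — NE.
(B, X): Player 1 can switch to A (-5 → 0). Not NE.
(B, Y): Player 1 can switch to A (-2 → 5). Not NE.
(B, Z): Player 1 can switch to A (2 → 3). Not NE.
(C, X): Player 2 can switch to Z (-1 → 5). Not NE.
(C, Y): Player 1 can switch to A (-3 → 5). Not NE.
(C, Z): Player 1 can switch to A (1 → 3). Not NE.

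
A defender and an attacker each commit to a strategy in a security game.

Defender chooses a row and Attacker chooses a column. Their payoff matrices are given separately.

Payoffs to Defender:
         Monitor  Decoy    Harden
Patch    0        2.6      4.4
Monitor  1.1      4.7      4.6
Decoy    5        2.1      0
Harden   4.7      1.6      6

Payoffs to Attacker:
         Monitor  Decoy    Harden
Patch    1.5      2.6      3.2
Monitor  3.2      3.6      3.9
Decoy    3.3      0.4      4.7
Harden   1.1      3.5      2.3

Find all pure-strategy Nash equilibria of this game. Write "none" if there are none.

Mark each player's best response to every combination of opponents' strategies; a profile where every player is best-responding is a pure Nash equilibrium.
Defender against Monitor: payoffs 0, 1.1, 5, 4.7 → best response Decoy.
Defender against Decoy: payoffs 2.6, 4.7, 2.1, 1.6 → best response Monitor.
Defender against Harden: payoffs 4.4, 4.6, 0, 6 → best response Harden.
Attacker against Patch: payoffs 1.5, 2.6, 3.2 → best response Harden.
Attacker against Monitor: payoffs 3.2, 3.6, 3.9 → best response Harden.
Attacker against Decoy: payoffs 3.3, 0.4, 4.7 → best response Harden.
Attacker against Harden: payoffs 1.1, 3.5, 2.3 → best response Decoy.
No profile is a mutual best response for all players.

none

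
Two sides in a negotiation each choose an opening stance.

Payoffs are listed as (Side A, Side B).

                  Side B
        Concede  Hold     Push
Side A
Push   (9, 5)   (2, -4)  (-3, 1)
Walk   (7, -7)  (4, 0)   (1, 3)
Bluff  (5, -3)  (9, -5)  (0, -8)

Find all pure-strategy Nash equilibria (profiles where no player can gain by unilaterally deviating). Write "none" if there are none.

Side A against Concede: payoffs 9, 7, 5 → best response Push.
Side A against Hold: payoffs 2, 4, 9 → best response Bluff.
Side A against Push: payoffs -3, 1, 0 → best response Walk.
Side B against Push: payoffs 5, -4, 1 → best response Concede.
Side B against Walk: payoffs -7, 0, 3 → best response Push.
Side B against Bluff: payoffs -3, -5, -8 → best response Concede.
Mutual best responses: (Push, Concede); (Walk, Push).

(Push, Concede) and (Walk, Push)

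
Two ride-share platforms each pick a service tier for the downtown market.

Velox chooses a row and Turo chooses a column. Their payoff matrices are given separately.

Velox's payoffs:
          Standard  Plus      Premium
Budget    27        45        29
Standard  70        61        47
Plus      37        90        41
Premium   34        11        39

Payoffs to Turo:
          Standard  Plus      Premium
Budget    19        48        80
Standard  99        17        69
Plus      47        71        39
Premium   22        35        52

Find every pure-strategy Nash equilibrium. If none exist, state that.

Velox against Standard: payoffs 27, 70, 37, 34 → best response Standard.
Velox against Plus: payoffs 45, 61, 90, 11 → best response Plus.
Velox against Premium: payoffs 29, 47, 41, 39 → best response Standard.
Turo against Budget: payoffs 19, 48, 80 → best response Premium.
Turo against Standard: payoffs 99, 17, 69 → best response Standard.
Turo against Plus: payoffs 47, 71, 39 → best response Plus.
Turo against Premium: payoffs 22, 35, 52 → best response Premium.
Mutual best responses: (Standard, Standard); (Plus, Plus).

(Standard, Standard), (Plus, Plus)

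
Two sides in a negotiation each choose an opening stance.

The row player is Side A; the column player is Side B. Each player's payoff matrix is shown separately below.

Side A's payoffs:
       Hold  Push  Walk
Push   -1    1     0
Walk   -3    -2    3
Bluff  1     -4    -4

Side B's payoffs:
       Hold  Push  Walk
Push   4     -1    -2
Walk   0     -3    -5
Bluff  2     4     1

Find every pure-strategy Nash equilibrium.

There is no pure-strategy Nash equilibrium.

For each player, find the best response to each opponent profile; mutual best responses are the pure NE.
Side A against Hold: payoffs -1, -3, 1 → best response Bluff.
Side A against Push: payoffs 1, -2, -4 → best response Push.
Side A against Walk: payoffs 0, 3, -4 → best response Walk.
Side B against Push: payoffs 4, -1, -2 → best response Hold.
Side B against Walk: payoffs 0, -3, -5 → best response Hold.
Side B against Bluff: payoffs 2, 4, 1 → best response Push.
No profile is a mutual best response for all players.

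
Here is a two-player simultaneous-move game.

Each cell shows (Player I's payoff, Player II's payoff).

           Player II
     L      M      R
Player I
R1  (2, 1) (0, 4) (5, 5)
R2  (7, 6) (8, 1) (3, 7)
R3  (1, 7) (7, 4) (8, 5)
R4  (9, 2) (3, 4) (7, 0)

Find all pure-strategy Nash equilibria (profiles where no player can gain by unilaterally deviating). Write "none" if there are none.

For each player, find the best response to each opponent profile; mutual best responses are the pure NE.
Player I against L: payoffs 2, 7, 1, 9 → best response R4.
Player I against M: payoffs 0, 8, 7, 3 → best response R2.
Player I against R: payoffs 5, 3, 8, 7 → best response R3.
Player II against R1: payoffs 1, 4, 5 → best response R.
Player II against R2: payoffs 6, 1, 7 → best response R.
Player II against R3: payoffs 7, 4, 5 → best response L.
Player II against R4: payoffs 2, 4, 0 → best response M.
No profile is a mutual best response for all players.

No pure-strategy Nash equilibrium.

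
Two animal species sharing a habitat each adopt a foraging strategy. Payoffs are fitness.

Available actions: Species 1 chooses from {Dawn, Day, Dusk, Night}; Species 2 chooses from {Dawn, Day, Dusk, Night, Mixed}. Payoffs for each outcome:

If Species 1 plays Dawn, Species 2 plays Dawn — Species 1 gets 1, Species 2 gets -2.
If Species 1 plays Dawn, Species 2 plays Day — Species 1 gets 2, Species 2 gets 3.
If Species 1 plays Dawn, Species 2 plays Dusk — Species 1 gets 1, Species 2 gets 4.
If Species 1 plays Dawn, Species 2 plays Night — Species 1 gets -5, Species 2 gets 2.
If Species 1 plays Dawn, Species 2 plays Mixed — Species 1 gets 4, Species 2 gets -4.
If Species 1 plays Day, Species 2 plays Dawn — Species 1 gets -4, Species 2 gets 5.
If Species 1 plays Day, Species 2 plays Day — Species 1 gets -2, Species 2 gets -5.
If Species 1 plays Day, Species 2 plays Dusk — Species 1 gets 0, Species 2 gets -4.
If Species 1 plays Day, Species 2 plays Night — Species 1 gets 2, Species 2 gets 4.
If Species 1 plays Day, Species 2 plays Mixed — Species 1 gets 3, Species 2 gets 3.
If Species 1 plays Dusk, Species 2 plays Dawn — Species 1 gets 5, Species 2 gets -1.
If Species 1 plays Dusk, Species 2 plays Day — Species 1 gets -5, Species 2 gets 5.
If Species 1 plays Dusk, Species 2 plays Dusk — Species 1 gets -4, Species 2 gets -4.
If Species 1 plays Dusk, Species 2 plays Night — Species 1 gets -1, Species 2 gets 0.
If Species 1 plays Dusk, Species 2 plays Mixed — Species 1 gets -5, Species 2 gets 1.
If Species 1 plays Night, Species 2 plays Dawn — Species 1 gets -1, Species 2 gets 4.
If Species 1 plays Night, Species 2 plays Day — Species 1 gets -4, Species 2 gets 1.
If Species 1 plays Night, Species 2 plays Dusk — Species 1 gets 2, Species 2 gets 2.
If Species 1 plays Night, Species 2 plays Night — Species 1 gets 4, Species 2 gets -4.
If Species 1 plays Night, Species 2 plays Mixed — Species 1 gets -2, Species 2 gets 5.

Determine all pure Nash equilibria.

Species 1 against Dawn: payoffs 1, -4, 5, -1 → best response Dusk.
Species 1 against Day: payoffs 2, -2, -5, -4 → best response Dawn.
Species 1 against Dusk: payoffs 1, 0, -4, 2 → best response Night.
Species 1 against Night: payoffs -5, 2, -1, 4 → best response Night.
Species 1 against Mixed: payoffs 4, 3, -5, -2 → best response Dawn.
Species 2 against Dawn: payoffs -2, 3, 4, 2, -4 → best response Dusk.
Species 2 against Day: payoffs 5, -5, -4, 4, 3 → best response Dawn.
Species 2 against Dusk: payoffs -1, 5, -4, 0, 1 → best response Day.
Species 2 against Night: payoffs 4, 1, 2, -4, 5 → best response Mixed.
No profile is a mutual best response for all players.

There is no pure-strategy Nash equilibrium.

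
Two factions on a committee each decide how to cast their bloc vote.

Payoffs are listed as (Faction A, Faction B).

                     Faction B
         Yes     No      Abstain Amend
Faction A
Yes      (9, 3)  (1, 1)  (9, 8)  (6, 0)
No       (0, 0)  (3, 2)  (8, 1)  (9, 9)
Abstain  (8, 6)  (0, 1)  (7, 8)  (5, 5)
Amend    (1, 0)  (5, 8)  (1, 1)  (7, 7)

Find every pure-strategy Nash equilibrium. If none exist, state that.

(Yes, Yes): Faction B can switch to Abstain (3 → 8). Not NE.
(Yes, No): Faction A can switch to No (1 → 3). Not NE.
(Yes, Abstain): Faction A gets 9, best alternative 8; Faction B gets 8, best alternative 3. No profitable deviation — NE.
(Yes, Amend): Faction A can switch to No (6 → 9). Not NE.
(No, Yes): Faction A can switch to Yes (0 → 9). Not NE.
(No, No): Faction A can switch to Amend (3 → 5). Not NE.
(No, Abstain): Faction A can switch to Yes (8 → 9). Not NE.
(No, Amend): Faction A gets 9, best alternative 7; Faction B gets 9, best alternative 2. No profitable deviation — NE.
(Abstain, Yes): Faction A can switch to Yes (8 → 9). Not NE.
(Abstain, No): Faction A can switch to Yes (0 → 1). Not NE.
(Amend, No): Faction A gets 5, best alternative 3; Faction B gets 8, best alternative 7. No profitable deviation — NE.
(The remaining 5 profiles each have a profitable deviation by the same check.)

Pure-strategy Nash equilibria: (Yes, Abstain); (No, Amend); (Amend, No)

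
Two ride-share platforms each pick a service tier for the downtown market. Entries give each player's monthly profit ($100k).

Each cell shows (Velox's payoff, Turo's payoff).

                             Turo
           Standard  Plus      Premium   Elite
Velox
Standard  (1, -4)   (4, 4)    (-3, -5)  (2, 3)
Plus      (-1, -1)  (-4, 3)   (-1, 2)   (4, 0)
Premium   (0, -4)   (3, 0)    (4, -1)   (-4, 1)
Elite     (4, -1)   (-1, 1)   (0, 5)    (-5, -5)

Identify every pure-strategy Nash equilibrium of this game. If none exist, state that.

(Standard, Standard): Velox can switch to Elite (1 → 4). Not NE.
(Standard, Plus): Velox gets 4, best alternative 3; Turo gets 4, best alternative 3. No profitable deviation — NE.
(Standard, Premium): Velox can switch to Plus (-3 → -1). Not NE.
(Standard, Elite): Velox can switch to Plus (2 → 4). Not NE.
(Plus, Standard): Velox can switch to Standard (-1 → 1). Not NE.
(Plus, Plus): Velox can switch to Standard (-4 → 4). Not NE.
(Plus, Premium): Velox can switch to Premium (-1 → 4). Not NE.
(Plus, Elite): Turo can switch to Plus (0 → 3). Not NE.
(Premium, Standard): Velox can switch to Standard (0 → 1). Not NE.
(Premium, Plus): Velox can switch to Standard (3 → 4). Not NE.
(Premium, Premium): Turo can switch to Plus (-1 → 0). Not NE.
(The remaining 5 profiles each have a profitable deviation by the same check.)

The unique pure-strategy Nash equilibrium is (Standard, Plus).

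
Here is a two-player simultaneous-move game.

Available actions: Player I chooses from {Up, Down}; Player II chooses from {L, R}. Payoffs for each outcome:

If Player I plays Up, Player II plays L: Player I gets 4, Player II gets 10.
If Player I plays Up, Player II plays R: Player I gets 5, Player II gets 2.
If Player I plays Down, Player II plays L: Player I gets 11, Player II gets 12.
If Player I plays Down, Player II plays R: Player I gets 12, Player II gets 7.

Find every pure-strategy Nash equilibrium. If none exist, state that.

(Down, L)

Player I against L: payoffs 4, 11 → best response Down.
Player I against R: payoffs 5, 12 → best response Down.
Player II against Up: payoffs 10, 2 → best response L.
Player II against Down: payoffs 12, 7 → best response L.
Mutual best responses: (Down, L).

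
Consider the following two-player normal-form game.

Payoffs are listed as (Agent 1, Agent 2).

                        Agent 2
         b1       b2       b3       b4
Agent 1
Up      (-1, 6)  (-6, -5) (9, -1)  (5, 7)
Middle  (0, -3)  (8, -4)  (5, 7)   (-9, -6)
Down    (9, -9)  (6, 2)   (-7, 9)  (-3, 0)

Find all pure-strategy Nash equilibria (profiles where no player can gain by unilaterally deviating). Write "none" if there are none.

Agent 1 against b1: payoffs -1, 0, 9 → best response Down.
Agent 1 against b2: payoffs -6, 8, 6 → best response Middle.
Agent 1 against b3: payoffs 9, 5, -7 → best response Up.
Agent 1 against b4: payoffs 5, -9, -3 → best response Up.
Agent 2 against Up: payoffs 6, -5, -1, 7 → best response b4.
Agent 2 against Middle: payoffs -3, -4, 7, -6 → best response b3.
Agent 2 against Down: payoffs -9, 2, 9, 0 → best response b3.
Mutual best responses: (Up, b4).

Pure NE: (Up, b4)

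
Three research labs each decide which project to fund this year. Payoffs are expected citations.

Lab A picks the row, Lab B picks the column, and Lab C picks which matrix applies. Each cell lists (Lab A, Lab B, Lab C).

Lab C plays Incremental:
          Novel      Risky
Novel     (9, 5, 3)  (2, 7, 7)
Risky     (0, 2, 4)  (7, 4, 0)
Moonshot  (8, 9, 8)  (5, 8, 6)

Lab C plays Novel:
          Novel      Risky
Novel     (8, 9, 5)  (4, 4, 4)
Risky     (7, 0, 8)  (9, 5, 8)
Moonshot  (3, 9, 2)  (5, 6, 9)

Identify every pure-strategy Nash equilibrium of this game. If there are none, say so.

The pure Nash equilibria are (Novel, Novel, Novel) and (Risky, Risky, Novel).

Check each profile: it is a Nash equilibrium iff no player can strictly gain by switching unilaterally.
(Novel, Novel, Incremental): Lab B can switch to Risky (5 → 7). Not NE.
(Novel, Novel, Novel): Lab A gets 8, best alternative 7; Lab B gets 9, best alternative 4; Lab C gets 5, best alternative 3. No profitable deviation — NE.
(Novel, Risky, Incremental): Lab A can switch to Risky (2 → 7). Not NE.
(Novel, Risky, Novel): Lab A can switch to Risky (4 → 9). Not NE.
(Risky, Novel, Incremental): Lab A can switch to Novel (0 → 9). Not NE.
(Risky, Novel, Novel): Lab A can switch to Novel (7 → 8). Not NE.
(Risky, Risky, Incremental): Lab C can switch to Novel (0 → 8). Not NE.
(Risky, Risky, Novel): Lab A gets 9, best alternative 5; Lab B gets 5, best alternative 0; Lab C gets 8, best alternative 0. No profitable deviation — NE.
(The remaining 4 profiles each have a profitable deviation by the same check.)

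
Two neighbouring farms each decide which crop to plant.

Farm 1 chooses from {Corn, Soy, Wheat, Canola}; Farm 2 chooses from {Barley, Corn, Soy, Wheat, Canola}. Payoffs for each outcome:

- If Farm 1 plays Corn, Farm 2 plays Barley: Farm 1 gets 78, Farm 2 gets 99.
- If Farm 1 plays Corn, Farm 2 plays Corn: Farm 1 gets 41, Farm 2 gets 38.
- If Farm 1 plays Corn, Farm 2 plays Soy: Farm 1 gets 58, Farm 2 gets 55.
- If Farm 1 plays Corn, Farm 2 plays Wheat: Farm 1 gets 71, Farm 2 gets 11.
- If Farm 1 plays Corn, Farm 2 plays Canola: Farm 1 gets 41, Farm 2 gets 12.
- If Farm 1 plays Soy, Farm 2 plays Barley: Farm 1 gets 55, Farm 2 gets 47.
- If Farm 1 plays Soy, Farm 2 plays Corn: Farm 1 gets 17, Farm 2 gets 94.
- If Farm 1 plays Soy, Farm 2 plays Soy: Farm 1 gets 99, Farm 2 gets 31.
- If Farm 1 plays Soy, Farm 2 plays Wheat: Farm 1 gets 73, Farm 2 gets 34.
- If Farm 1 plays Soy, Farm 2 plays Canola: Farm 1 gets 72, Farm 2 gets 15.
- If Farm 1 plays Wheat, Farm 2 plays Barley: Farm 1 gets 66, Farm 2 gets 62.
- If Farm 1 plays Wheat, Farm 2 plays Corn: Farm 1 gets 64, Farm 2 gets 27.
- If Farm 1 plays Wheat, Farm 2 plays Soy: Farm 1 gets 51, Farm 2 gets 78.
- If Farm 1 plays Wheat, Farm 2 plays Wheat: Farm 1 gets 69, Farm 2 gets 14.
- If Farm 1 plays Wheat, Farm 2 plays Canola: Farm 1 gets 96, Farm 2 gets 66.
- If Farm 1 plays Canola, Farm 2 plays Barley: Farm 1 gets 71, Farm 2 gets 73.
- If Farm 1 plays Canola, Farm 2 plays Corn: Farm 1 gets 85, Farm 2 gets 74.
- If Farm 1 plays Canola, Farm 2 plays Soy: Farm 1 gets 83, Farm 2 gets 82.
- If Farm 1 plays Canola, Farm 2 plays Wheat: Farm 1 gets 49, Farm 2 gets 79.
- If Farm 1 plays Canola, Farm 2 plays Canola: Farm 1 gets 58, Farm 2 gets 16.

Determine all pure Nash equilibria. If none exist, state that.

(Corn, Barley)

Farm 1 against Barley: payoffs 78, 55, 66, 71 → best response Corn.
Farm 1 against Corn: payoffs 41, 17, 64, 85 → best response Canola.
Farm 1 against Soy: payoffs 58, 99, 51, 83 → best response Soy.
Farm 1 against Wheat: payoffs 71, 73, 69, 49 → best response Soy.
Farm 1 against Canola: payoffs 41, 72, 96, 58 → best response Wheat.
Farm 2 against Corn: payoffs 99, 38, 55, 11, 12 → best response Barley.
Farm 2 against Soy: payoffs 47, 94, 31, 34, 15 → best response Corn.
Farm 2 against Wheat: payoffs 62, 27, 78, 14, 66 → best response Soy.
Farm 2 against Canola: payoffs 73, 74, 82, 79, 16 → best response Soy.
Mutual best responses: (Corn, Barley).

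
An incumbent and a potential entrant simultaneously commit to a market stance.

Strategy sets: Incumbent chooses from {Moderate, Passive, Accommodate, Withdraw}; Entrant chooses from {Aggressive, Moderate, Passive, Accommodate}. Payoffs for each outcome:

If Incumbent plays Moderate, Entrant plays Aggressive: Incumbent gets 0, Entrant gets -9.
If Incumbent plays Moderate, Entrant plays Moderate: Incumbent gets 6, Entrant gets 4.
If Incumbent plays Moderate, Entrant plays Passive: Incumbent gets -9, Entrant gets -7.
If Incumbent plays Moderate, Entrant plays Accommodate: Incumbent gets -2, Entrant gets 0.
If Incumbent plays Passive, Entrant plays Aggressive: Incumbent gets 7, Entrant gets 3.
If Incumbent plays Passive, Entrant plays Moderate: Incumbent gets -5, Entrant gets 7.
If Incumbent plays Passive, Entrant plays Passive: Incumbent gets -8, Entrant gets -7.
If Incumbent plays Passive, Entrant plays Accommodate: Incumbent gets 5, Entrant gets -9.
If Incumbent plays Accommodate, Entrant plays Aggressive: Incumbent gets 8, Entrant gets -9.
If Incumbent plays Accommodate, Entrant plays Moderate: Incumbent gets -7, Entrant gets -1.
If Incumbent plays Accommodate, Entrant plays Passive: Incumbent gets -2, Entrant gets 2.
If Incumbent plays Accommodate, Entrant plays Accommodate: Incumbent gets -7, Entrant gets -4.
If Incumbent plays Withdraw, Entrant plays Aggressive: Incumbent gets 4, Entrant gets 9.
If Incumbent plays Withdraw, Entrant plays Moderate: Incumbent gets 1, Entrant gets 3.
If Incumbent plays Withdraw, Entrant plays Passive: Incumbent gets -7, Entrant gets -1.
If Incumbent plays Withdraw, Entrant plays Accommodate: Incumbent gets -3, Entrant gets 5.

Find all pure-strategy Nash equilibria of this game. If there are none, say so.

(Moderate, Aggressive): Incumbent can switch to Passive (0 → 7). Not NE.
(Moderate, Moderate): Incumbent gets 6, best alternative 1; Entrant gets 4, best alternative 0. No profitable deviation — NE.
(Moderate, Passive): Incumbent can switch to Passive (-9 → -8). Not NE.
(Moderate, Accommodate): Incumbent can switch to Passive (-2 → 5). Not NE.
(Passive, Aggressive): Incumbent can switch to Accommodate (7 → 8). Not NE.
(Passive, Moderate): Incumbent can switch to Moderate (-5 → 6). Not NE.
(Passive, Passive): Incumbent can switch to Accommodate (-8 → -2). Not NE.
(Passive, Accommodate): Entrant can switch to Aggressive (-9 → 3). Not NE.
(Accommodate, Aggressive): Entrant can switch to Moderate (-9 → -1). Not NE.
(Accommodate, Passive): Incumbent gets -2, best alternative -7; Entrant gets 2, best alternative -1. No profitable deviation — NE.
(The remaining 6 profiles each have a profitable deviation by the same check.)

The pure Nash equilibria are (Moderate, Moderate); (Accommodate, Passive).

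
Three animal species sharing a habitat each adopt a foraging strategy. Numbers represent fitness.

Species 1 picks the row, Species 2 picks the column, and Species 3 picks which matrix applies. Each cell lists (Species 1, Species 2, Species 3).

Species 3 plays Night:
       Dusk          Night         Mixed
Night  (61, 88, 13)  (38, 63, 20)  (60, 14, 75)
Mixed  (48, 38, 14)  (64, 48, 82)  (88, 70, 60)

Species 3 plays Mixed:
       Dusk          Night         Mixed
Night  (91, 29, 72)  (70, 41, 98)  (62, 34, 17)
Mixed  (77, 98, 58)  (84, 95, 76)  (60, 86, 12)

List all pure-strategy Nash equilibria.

Pure NE: (Mixed, Mixed, Night)

Species 1 against (Dusk, Night): payoffs 61, 48 → best response Night.
Species 1 against (Dusk, Mixed): payoffs 91, 77 → best response Night.
Species 1 against (Night, Night): payoffs 38, 64 → best response Mixed.
Species 1 against (Night, Mixed): payoffs 70, 84 → best response Mixed.
Species 1 against (Mixed, Night): payoffs 60, 88 → best response Mixed.
Species 1 against (Mixed, Mixed): payoffs 62, 60 → best response Night.
Species 2 against (Night, Night): payoffs 88, 63, 14 → best response Dusk.
Species 2 against (Night, Mixed): payoffs 29, 41, 34 → best response Night.
Species 2 against (Mixed, Night): payoffs 38, 48, 70 → best response Mixed.
Species 2 against (Mixed, Mixed): payoffs 98, 95, 86 → best response Dusk.
Species 3 against (Night, Dusk): payoffs 13, 72 → best response Mixed.
Species 3 against (Night, Night): payoffs 20, 98 → best response Mixed.
Species 3 against (Night, Mixed): payoffs 75, 17 → best response Night.
Species 3 against (Mixed, Dusk): payoffs 14, 58 → best response Mixed.
Species 3 against (Mixed, Night): payoffs 82, 76 → best response Night.
Species 3 against (Mixed, Mixed): payoffs 60, 12 → best response Night.
Mutual best responses: (Mixed, Mixed, Night).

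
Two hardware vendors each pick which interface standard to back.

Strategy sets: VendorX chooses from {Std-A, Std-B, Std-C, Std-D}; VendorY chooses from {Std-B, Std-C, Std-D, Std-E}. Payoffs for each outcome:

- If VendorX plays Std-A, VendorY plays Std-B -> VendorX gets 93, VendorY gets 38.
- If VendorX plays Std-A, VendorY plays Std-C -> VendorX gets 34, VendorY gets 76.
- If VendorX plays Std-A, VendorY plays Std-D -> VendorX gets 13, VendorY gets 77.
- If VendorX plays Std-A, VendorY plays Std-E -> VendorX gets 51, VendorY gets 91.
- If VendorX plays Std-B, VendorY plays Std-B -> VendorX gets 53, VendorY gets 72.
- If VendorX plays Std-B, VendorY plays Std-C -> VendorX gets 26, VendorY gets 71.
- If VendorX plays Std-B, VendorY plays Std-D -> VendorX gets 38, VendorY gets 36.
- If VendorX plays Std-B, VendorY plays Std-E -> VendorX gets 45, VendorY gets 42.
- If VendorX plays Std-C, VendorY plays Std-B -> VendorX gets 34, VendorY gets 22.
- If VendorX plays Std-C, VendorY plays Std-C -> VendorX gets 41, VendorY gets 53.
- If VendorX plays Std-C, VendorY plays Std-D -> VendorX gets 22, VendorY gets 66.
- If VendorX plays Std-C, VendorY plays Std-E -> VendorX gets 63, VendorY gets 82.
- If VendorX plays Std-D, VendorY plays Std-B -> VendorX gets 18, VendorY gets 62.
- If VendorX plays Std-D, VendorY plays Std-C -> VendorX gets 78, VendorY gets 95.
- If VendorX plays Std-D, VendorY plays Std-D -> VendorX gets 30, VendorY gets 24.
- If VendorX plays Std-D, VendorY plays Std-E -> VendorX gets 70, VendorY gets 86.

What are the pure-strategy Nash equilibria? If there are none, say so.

(Std-A, Std-B): VendorY can switch to Std-C (38 → 76). Not NE.
(Std-A, Std-C): VendorX can switch to Std-C (34 → 41). Not NE.
(Std-A, Std-D): VendorX can switch to Std-B (13 → 38). Not NE.
(Std-A, Std-E): VendorX can switch to Std-C (51 → 63). Not NE.
(Std-B, Std-B): VendorX can switch to Std-A (53 → 93). Not NE.
(Std-B, Std-C): VendorX can switch to Std-A (26 → 34). Not NE.
(Std-B, Std-D): VendorY can switch to Std-B (36 → 72). Not NE.
(Std-B, Std-E): VendorX can switch to Std-A (45 → 51). Not NE.
(Std-C, Std-B): VendorX can switch to Std-A (34 → 93). Not NE.
(Std-C, Std-C): VendorX can switch to Std-D (41 → 78). Not NE.
(Std-D, Std-C): VendorX gets 78, best alternative 41; VendorY gets 95, best alternative 86. No profitable deviation — NE.
(The remaining 5 profiles each have a profitable deviation by the same check.)

(Std-D, Std-C)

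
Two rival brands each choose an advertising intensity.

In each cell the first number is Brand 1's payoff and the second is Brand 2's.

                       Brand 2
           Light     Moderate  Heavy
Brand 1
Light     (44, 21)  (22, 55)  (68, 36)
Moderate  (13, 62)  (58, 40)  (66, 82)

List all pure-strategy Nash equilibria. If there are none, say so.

For each strategy profile, look for a profitable unilateral deviation.
(Light, Light): Brand 2 can switch to Moderate (21 → 55). Not NE.
(Light, Moderate): Brand 1 can switch to Moderate (22 → 58). Not NE.
(Light, Heavy): Brand 2 can switch to Moderate (36 → 55). Not NE.
(Moderate, Light): Brand 1 can switch to Light (13 → 44). Not NE.
(Moderate, Moderate): Brand 2 can switch to Light (40 → 62). Not NE.
(Moderate, Heavy): Brand 1 can switch to Light (66 → 68). Not NE.

none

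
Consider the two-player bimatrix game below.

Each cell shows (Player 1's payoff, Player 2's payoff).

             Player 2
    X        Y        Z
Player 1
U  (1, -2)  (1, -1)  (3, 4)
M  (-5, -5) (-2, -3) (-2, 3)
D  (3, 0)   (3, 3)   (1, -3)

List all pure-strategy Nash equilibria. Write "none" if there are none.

Check each profile: it is a Nash equilibrium iff no player can strictly gain by switching unilaterally.
(U, X): Player 1 can switch to D (1 → 3). Not NE.
(U, Y): Player 1 can switch to D (1 → 3). Not NE.
(U, Z): Player 1 gets 3, best alternative 1; Player 2 gets 4, best alternative -1. No profitable deviation — NE.
(M, X): Player 1 can switch to U (-5 → 1). Not NE.
(M, Y): Player 1 can switch to U (-2 → 1). Not NE.
(M, Z): Player 1 can switch to U (-2 → 3). Not NE.
(D, X): Player 2 can switch to Y (0 → 3). Not NE.
(D, Y): Player 1 gets 3, best alternative 1; Player 2 gets 3, best alternative 0. No profitable deviation — NE.
(D, Z): Player 1 can switch to U (1 → 3). Not NE.

Pure-strategy Nash equilibria: (U, Z) and (D, Y)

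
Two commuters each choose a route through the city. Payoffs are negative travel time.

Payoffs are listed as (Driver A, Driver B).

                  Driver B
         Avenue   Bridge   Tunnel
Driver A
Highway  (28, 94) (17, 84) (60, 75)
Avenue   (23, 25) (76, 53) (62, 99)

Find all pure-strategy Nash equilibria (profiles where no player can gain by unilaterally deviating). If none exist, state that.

The pure Nash equilibria are (Highway, Avenue), (Avenue, Tunnel).

Mark each player's best response to every combination of opponents' strategies; a profile where every player is best-responding is a pure Nash equilibrium.
Driver A against Avenue: payoffs 28, 23 → best response Highway.
Driver A against Bridge: payoffs 17, 76 → best response Avenue.
Driver A against Tunnel: payoffs 60, 62 → best response Avenue.
Driver B against Highway: payoffs 94, 84, 75 → best response Avenue.
Driver B against Avenue: payoffs 25, 53, 99 → best response Tunnel.
Mutual best responses: (Highway, Avenue); (Avenue, Tunnel).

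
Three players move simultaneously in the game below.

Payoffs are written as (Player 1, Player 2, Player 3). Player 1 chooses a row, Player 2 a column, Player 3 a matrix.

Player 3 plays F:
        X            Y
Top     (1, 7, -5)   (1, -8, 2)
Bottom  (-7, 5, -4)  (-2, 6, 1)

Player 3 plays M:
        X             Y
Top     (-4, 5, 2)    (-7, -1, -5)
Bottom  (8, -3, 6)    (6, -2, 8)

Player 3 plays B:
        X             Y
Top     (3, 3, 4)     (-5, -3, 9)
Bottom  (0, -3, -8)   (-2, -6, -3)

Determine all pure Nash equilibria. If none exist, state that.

The pure Nash equilibria are (Top, X, B), (Bottom, Y, M).

Player 1 against (X, F): payoffs 1, -7 → best response Top.
Player 1 against (X, M): payoffs -4, 8 → best response Bottom.
Player 1 against (X, B): payoffs 3, 0 → best response Top.
Player 1 against (Y, F): payoffs 1, -2 → best response Top.
Player 1 against (Y, M): payoffs -7, 6 → best response Bottom.
Player 1 against (Y, B): payoffs -5, -2 → best response Bottom.
Player 2 against (Top, F): payoffs 7, -8 → best response X.
Player 2 against (Top, M): payoffs 5, -1 → best response X.
Player 2 against (Top, B): payoffs 3, -3 → best response X.
Player 2 against (Bottom, F): payoffs 5, 6 → best response Y.
Player 2 against (Bottom, M): payoffs -3, -2 → best response Y.
Player 2 against (Bottom, B): payoffs -3, -6 → best response X.
Player 3 against (Top, X): payoffs -5, 2, 4 → best response B.
Player 3 against (Top, Y): payoffs 2, -5, 9 → best response B.
Player 3 against (Bottom, X): payoffs -4, 6, -8 → best response M.
Player 3 against (Bottom, Y): payoffs 1, 8, -3 → best response M.
Mutual best responses: (Top, X, B); (Bottom, Y, M).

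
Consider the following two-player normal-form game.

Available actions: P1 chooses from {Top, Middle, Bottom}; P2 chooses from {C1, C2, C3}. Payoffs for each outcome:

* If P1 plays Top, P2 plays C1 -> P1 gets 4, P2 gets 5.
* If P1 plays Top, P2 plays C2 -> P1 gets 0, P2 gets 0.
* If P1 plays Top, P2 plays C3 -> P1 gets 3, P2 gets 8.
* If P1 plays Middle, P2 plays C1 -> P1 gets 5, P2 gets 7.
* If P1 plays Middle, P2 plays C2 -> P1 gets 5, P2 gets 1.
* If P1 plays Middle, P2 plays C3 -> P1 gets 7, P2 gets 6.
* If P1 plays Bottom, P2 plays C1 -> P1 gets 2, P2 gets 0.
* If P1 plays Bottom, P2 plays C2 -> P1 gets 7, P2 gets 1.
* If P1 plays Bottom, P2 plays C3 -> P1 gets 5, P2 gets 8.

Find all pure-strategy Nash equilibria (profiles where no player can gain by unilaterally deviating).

For each player, find the best response to each opponent profile; mutual best responses are the pure NE.
P1 against C1: payoffs 4, 5, 2 → best response Middle.
P1 against C2: payoffs 0, 5, 7 → best response Bottom.
P1 against C3: payoffs 3, 7, 5 → best response Middle.
P2 against Top: payoffs 5, 0, 8 → best response C3.
P2 against Middle: payoffs 7, 1, 6 → best response C1.
P2 against Bottom: payoffs 0, 1, 8 → best response C3.
Mutual best responses: (Middle, C1).

The unique pure-strategy Nash equilibrium is (Middle, C1).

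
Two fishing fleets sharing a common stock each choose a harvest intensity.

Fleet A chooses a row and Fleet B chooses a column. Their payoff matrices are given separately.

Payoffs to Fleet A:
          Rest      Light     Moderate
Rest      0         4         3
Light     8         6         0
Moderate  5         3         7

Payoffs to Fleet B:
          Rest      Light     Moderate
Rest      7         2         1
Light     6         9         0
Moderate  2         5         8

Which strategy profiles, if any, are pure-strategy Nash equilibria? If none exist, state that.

Fleet A against Rest: payoffs 0, 8, 5 → best response Light.
Fleet A against Light: payoffs 4, 6, 3 → best response Light.
Fleet A against Moderate: payoffs 3, 0, 7 → best response Moderate.
Fleet B against Rest: payoffs 7, 2, 1 → best response Rest.
Fleet B against Light: payoffs 6, 9, 0 → best response Light.
Fleet B against Moderate: payoffs 2, 5, 8 → best response Moderate.
Mutual best responses: (Light, Light); (Moderate, Moderate).

The pure Nash equilibria are (Light, Light), (Moderate, Moderate).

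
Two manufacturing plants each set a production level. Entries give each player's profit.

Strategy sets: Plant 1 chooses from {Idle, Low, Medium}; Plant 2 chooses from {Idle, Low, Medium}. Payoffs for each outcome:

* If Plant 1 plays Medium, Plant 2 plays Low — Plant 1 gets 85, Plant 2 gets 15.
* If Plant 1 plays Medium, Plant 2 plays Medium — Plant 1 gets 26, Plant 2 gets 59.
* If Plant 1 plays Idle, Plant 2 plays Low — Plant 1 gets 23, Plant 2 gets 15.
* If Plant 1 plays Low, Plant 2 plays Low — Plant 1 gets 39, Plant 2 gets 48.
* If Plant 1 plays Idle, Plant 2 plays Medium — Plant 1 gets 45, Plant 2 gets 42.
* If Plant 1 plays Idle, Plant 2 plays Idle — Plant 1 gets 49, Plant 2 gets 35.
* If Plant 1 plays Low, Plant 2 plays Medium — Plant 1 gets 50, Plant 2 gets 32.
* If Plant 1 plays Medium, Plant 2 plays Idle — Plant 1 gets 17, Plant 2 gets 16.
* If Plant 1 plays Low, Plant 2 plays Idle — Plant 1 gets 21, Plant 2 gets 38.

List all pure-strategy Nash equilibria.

(Idle, Idle): Plant 2 can switch to Medium (35 → 42). Not NE.
(Idle, Low): Plant 1 can switch to Low (23 → 39). Not NE.
(Idle, Medium): Plant 1 can switch to Low (45 → 50). Not NE.
(Low, Idle): Plant 1 can switch to Idle (21 → 49). Not NE.
(Low, Low): Plant 1 can switch to Medium (39 → 85). Not NE.
(Low, Medium): Plant 2 can switch to Idle (32 → 38). Not NE.
(Medium, Idle): Plant 1 can switch to Idle (17 → 49). Not NE.
(Medium, Low): Plant 2 can switch to Idle (15 → 16). Not NE.
(The remaining 1 profile has a profitable deviation by the same check.)

There is no pure-strategy Nash equilibrium.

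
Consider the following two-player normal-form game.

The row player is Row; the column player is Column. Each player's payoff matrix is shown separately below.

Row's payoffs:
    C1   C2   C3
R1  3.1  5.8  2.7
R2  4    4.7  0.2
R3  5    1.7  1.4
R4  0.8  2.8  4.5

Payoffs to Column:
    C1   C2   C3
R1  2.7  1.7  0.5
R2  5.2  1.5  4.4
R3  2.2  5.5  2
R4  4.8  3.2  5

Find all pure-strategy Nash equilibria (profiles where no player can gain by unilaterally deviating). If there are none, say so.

The unique pure-strategy Nash equilibrium is (R4, C3).

Row against C1: payoffs 3.1, 4, 5, 0.8 → best response R3.
Row against C2: payoffs 5.8, 4.7, 1.7, 2.8 → best response R1.
Row against C3: payoffs 2.7, 0.2, 1.4, 4.5 → best response R4.
Column against R1: payoffs 2.7, 1.7, 0.5 → best response C1.
Column against R2: payoffs 5.2, 1.5, 4.4 → best response C1.
Column against R3: payoffs 2.2, 5.5, 2 → best response C2.
Column against R4: payoffs 4.8, 3.2, 5 → best response C3.
Mutual best responses: (R4, C3).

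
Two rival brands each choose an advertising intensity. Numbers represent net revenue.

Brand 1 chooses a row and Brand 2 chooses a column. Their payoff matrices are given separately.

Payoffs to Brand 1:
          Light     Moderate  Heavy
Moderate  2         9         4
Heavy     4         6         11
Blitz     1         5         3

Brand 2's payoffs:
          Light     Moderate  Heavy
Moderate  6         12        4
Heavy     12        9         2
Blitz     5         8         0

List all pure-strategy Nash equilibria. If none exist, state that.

For each player, find the best response to each opponent profile; mutual best responses are the pure NE.
Brand 1 against Light: payoffs 2, 4, 1 → best response Heavy.
Brand 1 against Moderate: payoffs 9, 6, 5 → best response Moderate.
Brand 1 against Heavy: payoffs 4, 11, 3 → best response Heavy.
Brand 2 against Moderate: payoffs 6, 12, 4 → best response Moderate.
Brand 2 against Heavy: payoffs 12, 9, 2 → best response Light.
Brand 2 against Blitz: payoffs 5, 8, 0 → best response Moderate.
Mutual best responses: (Moderate, Moderate); (Heavy, Light).

The pure Nash equilibria are (Moderate, Moderate) and (Heavy, Light).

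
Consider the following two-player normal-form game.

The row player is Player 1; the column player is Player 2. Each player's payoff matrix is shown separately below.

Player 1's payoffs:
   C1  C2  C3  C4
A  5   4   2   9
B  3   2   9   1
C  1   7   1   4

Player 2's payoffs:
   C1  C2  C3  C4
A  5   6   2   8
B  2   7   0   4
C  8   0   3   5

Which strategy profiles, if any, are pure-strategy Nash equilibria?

Pure NE: (A, C4)

For each player, find the best response to each opponent profile; mutual best responses are the pure NE.
Player 1 against C1: payoffs 5, 3, 1 → best response A.
Player 1 against C2: payoffs 4, 2, 7 → best response C.
Player 1 against C3: payoffs 2, 9, 1 → best response B.
Player 1 against C4: payoffs 9, 1, 4 → best response A.
Player 2 against A: payoffs 5, 6, 2, 8 → best response C4.
Player 2 against B: payoffs 2, 7, 0, 4 → best response C2.
Player 2 against C: payoffs 8, 0, 3, 5 → best response C1.
Mutual best responses: (A, C4).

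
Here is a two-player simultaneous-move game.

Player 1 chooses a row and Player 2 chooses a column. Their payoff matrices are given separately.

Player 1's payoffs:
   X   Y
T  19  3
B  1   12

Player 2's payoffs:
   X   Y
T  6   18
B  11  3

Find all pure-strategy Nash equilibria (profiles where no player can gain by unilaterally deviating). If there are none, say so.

Player 1 against X: payoffs 19, 1 → best response T.
Player 1 against Y: payoffs 3, 12 → best response B.
Player 2 against T: payoffs 6, 18 → best response Y.
Player 2 against B: payoffs 11, 3 → best response X.
No profile is a mutual best response for all players.

none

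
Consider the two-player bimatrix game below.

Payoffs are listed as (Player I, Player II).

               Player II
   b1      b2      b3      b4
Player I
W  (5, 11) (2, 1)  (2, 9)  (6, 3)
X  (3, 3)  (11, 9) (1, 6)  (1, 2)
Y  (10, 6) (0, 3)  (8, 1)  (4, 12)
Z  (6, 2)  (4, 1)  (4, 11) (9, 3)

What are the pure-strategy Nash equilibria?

Player I against b1: payoffs 5, 3, 10, 6 → best response Y.
Player I against b2: payoffs 2, 11, 0, 4 → best response X.
Player I against b3: payoffs 2, 1, 8, 4 → best response Y.
Player I against b4: payoffs 6, 1, 4, 9 → best response Z.
Player II against W: payoffs 11, 1, 9, 3 → best response b1.
Player II against X: payoffs 3, 9, 6, 2 → best response b2.
Player II against Y: payoffs 6, 3, 1, 12 → best response b4.
Player II against Z: payoffs 2, 1, 11, 3 → best response b3.
Mutual best responses: (X, b2).

(X, b2)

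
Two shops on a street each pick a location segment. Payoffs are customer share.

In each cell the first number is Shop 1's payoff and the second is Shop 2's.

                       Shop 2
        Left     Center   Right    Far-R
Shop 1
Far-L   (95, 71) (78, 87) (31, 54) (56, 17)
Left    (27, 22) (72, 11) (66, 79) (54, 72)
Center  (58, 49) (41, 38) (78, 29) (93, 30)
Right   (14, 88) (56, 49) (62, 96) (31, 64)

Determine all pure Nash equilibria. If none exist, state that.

Pure NE: (Far-L, Center)

For each player, find the best response to each opponent profile; mutual best responses are the pure NE.
Shop 1 against Left: payoffs 95, 27, 58, 14 → best response Far-L.
Shop 1 against Center: payoffs 78, 72, 41, 56 → best response Far-L.
Shop 1 against Right: payoffs 31, 66, 78, 62 → best response Center.
Shop 1 against Far-R: payoffs 56, 54, 93, 31 → best response Center.
Shop 2 against Far-L: payoffs 71, 87, 54, 17 → best response Center.
Shop 2 against Left: payoffs 22, 11, 79, 72 → best response Right.
Shop 2 against Center: payoffs 49, 38, 29, 30 → best response Left.
Shop 2 against Right: payoffs 88, 49, 96, 64 → best response Right.
Mutual best responses: (Far-L, Center).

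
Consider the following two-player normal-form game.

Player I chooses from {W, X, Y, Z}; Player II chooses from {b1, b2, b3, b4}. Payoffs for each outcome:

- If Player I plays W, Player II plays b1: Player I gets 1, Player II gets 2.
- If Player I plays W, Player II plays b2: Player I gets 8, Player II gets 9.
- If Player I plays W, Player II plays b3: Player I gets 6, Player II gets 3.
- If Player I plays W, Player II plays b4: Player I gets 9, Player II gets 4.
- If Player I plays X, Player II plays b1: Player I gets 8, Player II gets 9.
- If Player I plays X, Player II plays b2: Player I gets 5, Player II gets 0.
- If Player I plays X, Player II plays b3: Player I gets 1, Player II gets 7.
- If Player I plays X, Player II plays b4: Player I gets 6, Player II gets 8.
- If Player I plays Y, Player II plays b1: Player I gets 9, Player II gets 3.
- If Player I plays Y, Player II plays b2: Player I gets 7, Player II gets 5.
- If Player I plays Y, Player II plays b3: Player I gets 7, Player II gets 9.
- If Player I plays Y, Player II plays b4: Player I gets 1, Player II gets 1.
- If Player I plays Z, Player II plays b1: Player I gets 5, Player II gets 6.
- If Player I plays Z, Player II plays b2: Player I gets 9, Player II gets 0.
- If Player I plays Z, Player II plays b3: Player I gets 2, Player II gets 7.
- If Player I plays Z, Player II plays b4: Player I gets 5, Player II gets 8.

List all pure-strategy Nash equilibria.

Pure NE: (Y, b3)

Check each profile: it is a Nash equilibrium iff no player can strictly gain by switching unilaterally.
(W, b1): Player I can switch to X (1 → 8). Not NE.
(W, b2): Player I can switch to Z (8 → 9). Not NE.
(W, b3): Player I can switch to Y (6 → 7). Not NE.
(W, b4): Player II can switch to b2 (4 → 9). Not NE.
(X, b1): Player I can switch to Y (8 → 9). Not NE.
(X, b2): Player I can switch to W (5 → 8). Not NE.
(X, b3): Player I can switch to W (1 → 6). Not NE.
(X, b4): Player I can switch to W (6 → 9). Not NE.
(Y, b1): Player II can switch to b2 (3 → 5). Not NE.
(Y, b2): Player I can switch to W (7 → 8). Not NE.
(Y, b3): Player I gets 7, best alternative 6; Player II gets 9, best alternative 5. No profitable deviation — NE.
(Y, b4): Player I can switch to W (1 → 9). Not NE.
(Z, b1): Player I can switch to X (5 → 8). Not NE.
(The remaining 3 profiles each have a profitable deviation by the same check.)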